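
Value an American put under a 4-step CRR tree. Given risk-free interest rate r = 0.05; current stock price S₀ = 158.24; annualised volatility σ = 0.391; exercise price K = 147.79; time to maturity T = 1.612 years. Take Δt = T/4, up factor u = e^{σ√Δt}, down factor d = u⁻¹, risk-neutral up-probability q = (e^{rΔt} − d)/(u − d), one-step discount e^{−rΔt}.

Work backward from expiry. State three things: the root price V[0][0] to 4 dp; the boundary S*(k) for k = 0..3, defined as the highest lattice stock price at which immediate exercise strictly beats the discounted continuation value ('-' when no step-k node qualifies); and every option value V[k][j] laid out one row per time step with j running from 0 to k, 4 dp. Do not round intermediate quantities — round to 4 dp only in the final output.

Δt=0.40300, u=1.28174, d=0.78019, q=0.47885, disc=e^(-rΔt)=0.98005
k=4 terminal: V=max(K-S,0) → 89.1598 51.4695 0.0000 0.0000 0.0000
k=3: j=0 S=75.1485 intr=72.6415 cont=69.6934 V=72.6415[EX]; j=1 S=123.4575 intr=24.3325 cont=26.2884 V=26.2884[hold]; j=2 S=202.8220 intr=0.0000 cont=0.0000 V=0.0000[hold]; j=3 S=333.2057 intr=0.0000 cont=0.0000 V=0.0000[hold]  S*(3)=75.1485
k=2: j=0 S=96.3205 intr=51.4695 cont=49.4392 V=51.4695[EX]; j=1 S=158.2400 intr=0.0000 cont=13.4270 V=13.4270[hold]; j=2 S=259.9643 intr=0.0000 cont=0.0000 V=0.0000[hold]  S*(2)=96.3205
k=1: j=0 S=123.4575 intr=24.3325 cont=32.5897 V=32.5897[hold]; j=1 S=202.8220 intr=0.0000 cont=6.8580 V=6.8580[hold]  S*(1)=-
k=0: j=0 S=158.2400 intr=0.0000 cont=19.8638 V=19.8638[hold]  S*(0)=-

price = 19.8638
boundary = - - 96.3205 75.1485
tree:
19.8638
32.5897 6.8580
51.4695 13.4270 0.0000
72.6415 26.2884 0.0000 0.0000
89.1598 51.4695 0.0000 0.0000 0.0000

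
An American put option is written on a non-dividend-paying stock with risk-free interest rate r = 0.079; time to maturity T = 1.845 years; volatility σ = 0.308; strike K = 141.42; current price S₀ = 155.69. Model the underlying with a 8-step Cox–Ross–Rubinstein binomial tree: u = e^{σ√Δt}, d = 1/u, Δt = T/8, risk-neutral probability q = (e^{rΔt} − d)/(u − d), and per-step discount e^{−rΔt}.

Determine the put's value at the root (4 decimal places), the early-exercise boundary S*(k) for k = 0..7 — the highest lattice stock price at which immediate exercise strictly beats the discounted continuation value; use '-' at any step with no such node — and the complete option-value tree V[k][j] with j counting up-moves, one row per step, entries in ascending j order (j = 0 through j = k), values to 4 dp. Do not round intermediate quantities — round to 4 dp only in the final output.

price = 11.6208
boundary = - - - 99.8961 86.1610 99.8961 115.8206 99.8961
tree:
11.6208
18.3224 5.9648
28.0517 10.1619 2.3766
41.5239 16.8458 4.4709 0.5650
55.2590 27.0026 8.2469 1.2114 0.0000
67.1055 41.5239 14.8107 2.5973 0.0000 0.0000
77.3232 55.2590 25.5994 5.5688 0.0000 0.0000 0.0000
86.1361 67.1055 41.5239 11.9398 0.0000 0.0000 0.0000 0.0000
93.7373 77.3232 55.2590 25.5994 0.0000 0.0000 0.0000 0.0000 0.0000

Δt=0.23062  u=1.15941  d=0.86251  q=0.52502  discount=0.98195
step 8 (expiry): payoffs max(K−S,0) = 93.7373 77.3232 55.2590 25.5994 0.0000 0.0000 0.0000 0.0000 0.0000
step 7: (k=7,j=0): S=55.2839, (K−S)⁺=86.1361, hold=83.5828 ⇒ V=86.1361 exercise | (k=7,j=1): S=74.3145, (K−S)⁺=67.1055, hold=64.5523 ⇒ V=67.1055 exercise | (k=7,j=2): S=99.8961, (K−S)⁺=41.5239, hold=38.9707 ⇒ V=41.5239 exercise | (k=7,j=3): S=134.2837, (K−S)⁺=7.1363, hold=11.9398 ⇒ V=11.9398 continue | (k=7,j=4): S=180.5087, (K−S)⁺=0.0000, hold=0.0000 ⇒ V=0.0000 continue | (k=7,j=5): S=242.6459, (K−S)⁺=0.0000, hold=0.0000 ⇒ V=0.0000 continue | (k=7,j=6): S=326.1729, (K−S)⁺=0.0000, hold=0.0000 ⇒ V=0.0000 continue | (k=7,j=7): S=438.4527, (K−S)⁺=0.0000, hold=0.0000 ⇒ V=0.0000 continue  boundary S*=99.8961
step 6: (k=6,j=0): S=64.0968, (K−S)⁺=77.3232, hold=74.7700 ⇒ V=77.3232 exercise | (k=6,j=1): S=86.1610, (K−S)⁺=55.2590, hold=52.7057 ⇒ V=55.2590 exercise | (k=6,j=2): S=115.8206, (K−S)⁺=25.5994, hold=25.5225 ⇒ V=25.5994 exercise | (k=6,j=3): S=155.6900, (K−S)⁺=0.0000, hold=5.5688 ⇒ V=5.5688 continue | (k=6,j=4): S=209.2838, (K−S)⁺=0.0000, hold=0.0000 ⇒ V=0.0000 continue | (k=6,j=5): S=281.3264, (K−S)⁺=0.0000, hold=0.0000 ⇒ V=0.0000 continue | (k=6,j=6): S=378.1685, (K−S)⁺=0.0000, hold=0.0000 ⇒ V=0.0000 continue  boundary S*=115.8206
step 5: (k=5,j=0): S=74.3145, (K−S)⁺=67.1055, hold=64.5523 ⇒ V=67.1055 exercise | (k=5,j=1): S=99.8961, (K−S)⁺=41.5239, hold=38.9707 ⇒ V=41.5239 exercise | (k=5,j=2): S=134.2837, (K−S)⁺=7.1363, hold=14.8107 ⇒ V=14.8107 continue | (k=5,j=3): S=180.5087, (K−S)⁺=0.0000, hold=2.5973 ⇒ V=2.5973 continue | (k=5,j=4): S=242.6459, (K−S)⁺=0.0000, hold=0.0000 ⇒ V=0.0000 continue | (k=5,j=5): S=326.1729, (K−S)⁺=0.0000, hold=0.0000 ⇒ V=0.0000 continue  boundary S*=99.8961
step 4: (k=4,j=0): S=86.1610, (K−S)⁺=55.2590, hold=52.7057 ⇒ V=55.2590 exercise | (k=4,j=1): S=115.8206, (K−S)⁺=25.5994, hold=27.0026 ⇒ V=27.0026 continue | (k=4,j=2): S=155.6900, (K−S)⁺=0.0000, hold=8.2469 ⇒ V=8.2469 continue | (k=4,j=3): S=209.2838, (K−S)⁺=0.0000, hold=1.2114 ⇒ V=1.2114 continue | (k=4,j=4): S=281.3264, (K−S)⁺=0.0000, hold=0.0000 ⇒ V=0.0000 continue  boundary S*=86.1610
step 3: (k=3,j=0): S=99.8961, (K−S)⁺=41.5239, hold=39.6941 ⇒ V=41.5239 exercise | (k=3,j=1): S=134.2837, (K−S)⁺=7.1363, hold=16.8458 ⇒ V=16.8458 continue | (k=3,j=2): S=180.5087, (K−S)⁺=0.0000, hold=4.4709 ⇒ V=4.4709 continue | (k=3,j=3): S=242.6459, (K−S)⁺=0.0000, hold=0.5650 ⇒ V=0.5650 continue  boundary S*=99.8961
step 2: (k=2,j=0): S=115.8206, (K−S)⁺=25.5994, hold=28.0517 ⇒ V=28.0517 continue | (k=2,j=1): S=155.6900, (K−S)⁺=0.0000, hold=10.1619 ⇒ V=10.1619 continue | (k=2,j=2): S=209.2838, (K−S)⁺=0.0000, hold=2.3766 ⇒ V=2.3766 continue  boundary S*=-
step 1: (k=1,j=0): S=134.2837, (K−S)⁺=7.1363, hold=18.3224 ⇒ V=18.3224 continue | (k=1,j=1): S=180.5087, (K−S)⁺=0.0000, hold=5.9648 ⇒ V=5.9648 continue  boundary S*=-
step 0: (k=0,j=0): S=155.6900, (K−S)⁺=0.0000, hold=11.6208 ⇒ V=11.6208 continue  boundary S*=-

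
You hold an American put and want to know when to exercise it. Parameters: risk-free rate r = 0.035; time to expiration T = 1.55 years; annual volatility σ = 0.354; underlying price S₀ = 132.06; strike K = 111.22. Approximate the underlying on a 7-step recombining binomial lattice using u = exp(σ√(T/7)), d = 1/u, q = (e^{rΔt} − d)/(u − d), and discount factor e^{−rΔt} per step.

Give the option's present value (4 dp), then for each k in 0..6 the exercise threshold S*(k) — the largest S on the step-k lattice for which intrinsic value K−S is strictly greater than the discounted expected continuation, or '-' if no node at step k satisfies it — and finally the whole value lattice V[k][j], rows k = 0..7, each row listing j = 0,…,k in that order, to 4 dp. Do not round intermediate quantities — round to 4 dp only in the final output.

Δt=0.22143, u=1.18126, d=0.84656, q=0.48170, disc=e^(-rΔt)=0.99228
k=7 terminal: V=max(K-S,0) → 70.0708 53.8018 31.1005 0.0000 0.0000 0.0000 0.0000 0.0000
k=6: j=0 S=48.6077 intr=62.6123 cont=61.7536 V=62.6123[EX]; j=1 S=67.8257 intr=43.3943 cont=42.5357 V=43.3943[EX]; j=2 S=94.6417 intr=16.5783 cont=15.9951 V=16.5783[EX]; j=3 S=132.0600 intr=0.0000 cont=0.0000 V=0.0000[hold]; j=4 S=184.2722 intr=0.0000 cont=0.0000 V=0.0000[hold]; j=5 S=257.1275 intr=0.0000 cont=0.0000 V=0.0000[hold]; j=6 S=358.7874 intr=0.0000 cont=0.0000 V=0.0000[hold]  S*(6)=94.6417
k=5: j=0 S=57.4182 intr=53.8018 cont=52.9432 V=53.8018[EX]; j=1 S=80.1195 intr=31.1005 cont=30.2419 V=31.1005[EX]; j=2 S=111.7962 intr=0.0000 cont=8.5262 V=8.5262[hold]; j=3 S=155.9968 intr=0.0000 cont=0.0000 V=0.0000[hold]; j=4 S=217.6728 intr=0.0000 cont=0.0000 V=0.0000[hold]; j=5 S=303.7336 intr=0.0000 cont=0.0000 V=0.0000[hold]  S*(5)=80.1195
k=4: j=0 S=67.8257 intr=43.3943 cont=42.5357 V=43.3943[EX]; j=1 S=94.6417 intr=16.5783 cont=20.0704 V=20.0704[hold]; j=2 S=132.0600 intr=0.0000 cont=4.3851 V=4.3851[hold]; j=3 S=184.2722 intr=0.0000 cont=0.0000 V=0.0000[hold]; j=4 S=257.1275 intr=0.0000 cont=0.0000 V=0.0000[hold]  S*(4)=67.8257
k=3: j=0 S=80.1195 intr=31.1005 cont=31.9110 V=31.9110[hold]; j=1 S=111.7962 intr=0.0000 cont=12.4182 V=12.4182[hold]; j=2 S=155.9968 intr=0.0000 cont=2.2553 V=2.2553[hold]; j=3 S=217.6728 intr=0.0000 cont=0.0000 V=0.0000[hold]  S*(3)=-
k=2: j=0 S=94.6417 intr=16.5783 cont=22.3475 V=22.3475[hold]; j=1 S=132.0600 intr=0.0000 cont=7.4647 V=7.4647[hold]; j=2 S=184.2722 intr=0.0000 cont=1.1599 V=1.1599[hold]  S*(2)=-
k=1: j=0 S=111.7962 intr=0.0000 cont=15.0613 V=15.0613[hold]; j=1 S=155.9968 intr=0.0000 cont=4.3935 V=4.3935[hold]  S*(1)=-
k=0: j=0 S=132.0600 intr=0.0000 cont=9.8461 V=9.8461[hold]  S*(0)=-

price = 9.8461
boundary = - - - - 67.8257 80.1195 94.6417
tree:
9.8461
15.0613 4.3935
22.3475 7.4647 1.1599
31.9110 12.4182 2.2553 0.0000
43.3943 20.0704 4.3851 0.0000 0.0000
53.8018 31.1005 8.5262 0.0000 0.0000 0.0000
62.6123 43.3943 16.5783 0.0000 0.0000 0.0000 0.0000
70.0708 53.8018 31.1005 0.0000 0.0000 0.0000 0.0000 0.0000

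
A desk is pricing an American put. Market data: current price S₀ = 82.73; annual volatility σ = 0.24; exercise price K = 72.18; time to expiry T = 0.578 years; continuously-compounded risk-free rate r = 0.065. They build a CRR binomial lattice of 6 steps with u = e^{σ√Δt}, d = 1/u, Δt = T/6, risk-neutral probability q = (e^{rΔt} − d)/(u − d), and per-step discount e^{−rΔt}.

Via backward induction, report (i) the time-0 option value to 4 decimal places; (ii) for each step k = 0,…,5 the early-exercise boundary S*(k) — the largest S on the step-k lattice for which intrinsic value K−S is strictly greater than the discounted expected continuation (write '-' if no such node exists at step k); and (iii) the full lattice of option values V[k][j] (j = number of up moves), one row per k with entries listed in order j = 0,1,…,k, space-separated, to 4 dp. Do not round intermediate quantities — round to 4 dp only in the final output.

price = 1.2934
boundary = - - - - 61.4130 66.1623
tree:
1.2934
2.2956 0.3968
3.9821 0.7882 0.0453
6.6962 1.5595 0.0957 0.0000
10.7670 3.0714 0.2020 0.0000 0.0000
15.1755 6.0177 0.4266 0.0000 0.0000 0.0000
19.2674 10.7670 0.9010 0.0000 0.0000 0.0000 0.0000

Δt=0.09633  u=1.07733  d=0.92822  q=0.52351  discount=0.99376
step 6 (expiry): payoffs max(K−S,0) = 19.2674 10.7670 0.9010 0.0000 0.0000 0.0000 0.0000
step 5: (k=5,j=0): S=57.0045, (K−S)⁺=15.1755, hold=14.7249 ⇒ V=15.1755 exercise | (k=5,j=1): S=66.1623, (K−S)⁺=6.0177, hold=5.5671 ⇒ V=6.0177 exercise | (k=5,j=2): S=76.7914, (K−S)⁺=0.0000, hold=0.4266 ⇒ V=0.4266 continue | (k=5,j=3): S=89.1279, (K−S)⁺=0.0000, hold=0.0000 ⇒ V=0.0000 continue | (k=5,j=4): S=103.4463, (K−S)⁺=0.0000, hold=0.0000 ⇒ V=0.0000 continue | (k=5,j=5): S=120.0650, (K−S)⁺=0.0000, hold=0.0000 ⇒ V=0.0000 continue  boundary S*=66.1623
step 4: (k=4,j=0): S=61.4130, (K−S)⁺=10.7670, hold=10.3165 ⇒ V=10.7670 exercise | (k=4,j=1): S=71.2790, (K−S)⁺=0.9010, hold=3.0714 ⇒ V=3.0714 continue | (k=4,j=2): S=82.7300, (K−S)⁺=0.0000, hold=0.2020 ⇒ V=0.2020 continue | (k=4,j=3): S=96.0206, (K−S)⁺=0.0000, hold=0.0000 ⇒ V=0.0000 continue | (k=4,j=4): S=111.4464, (K−S)⁺=0.0000, hold=0.0000 ⇒ V=0.0000 continue  boundary S*=61.4130
step 3: (k=3,j=0): S=66.1623, (K−S)⁺=6.0177, hold=6.6962 ⇒ V=6.6962 continue | (k=3,j=1): S=76.7914, (K−S)⁺=0.0000, hold=1.5595 ⇒ V=1.5595 continue | (k=3,j=2): S=89.1279, (K−S)⁺=0.0000, hold=0.0957 ⇒ V=0.0957 continue | (k=3,j=3): S=103.4463, (K−S)⁺=0.0000, hold=0.0000 ⇒ V=0.0000 continue  boundary S*=-
step 2: (k=2,j=0): S=71.2790, (K−S)⁺=0.9010, hold=3.9821 ⇒ V=3.9821 continue | (k=2,j=1): S=82.7300, (K−S)⁺=0.0000, hold=0.7882 ⇒ V=0.7882 continue | (k=2,j=2): S=96.0206, (K−S)⁺=0.0000, hold=0.0453 ⇒ V=0.0453 continue  boundary S*=-
step 1: (k=1,j=0): S=76.7914, (K−S)⁺=0.0000, hold=2.2956 ⇒ V=2.2956 continue | (k=1,j=1): S=89.1279, (K−S)⁺=0.0000, hold=0.3968 ⇒ V=0.3968 continue  boundary S*=-
step 0: (k=0,j=0): S=82.7300, (K−S)⁺=0.0000, hold=1.2934 ⇒ V=1.2934 continue  boundary S*=-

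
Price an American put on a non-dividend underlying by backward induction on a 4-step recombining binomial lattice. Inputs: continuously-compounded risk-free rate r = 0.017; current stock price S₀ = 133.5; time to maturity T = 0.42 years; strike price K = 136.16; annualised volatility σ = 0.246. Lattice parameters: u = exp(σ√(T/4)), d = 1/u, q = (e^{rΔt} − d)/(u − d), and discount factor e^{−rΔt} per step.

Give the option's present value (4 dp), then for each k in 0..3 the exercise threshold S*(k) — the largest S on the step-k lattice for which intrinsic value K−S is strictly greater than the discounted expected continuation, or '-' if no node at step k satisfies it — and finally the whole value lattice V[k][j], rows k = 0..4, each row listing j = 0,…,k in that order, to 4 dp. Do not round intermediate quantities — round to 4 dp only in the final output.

Δt=0.10500, u=1.08298, d=0.92338, q=0.49128, disc=e^(-rΔt)=0.99822
k=4 terminal: V=max(K-S,0) → 39.1078 22.3335 2.6600 0.0000 0.0000
k=3: j=0 S=105.1052 intr=31.0548 cont=30.8119 V=31.0548[EX]; j=1 S=123.2714 intr=12.8886 cont=12.6458 V=12.8886[EX]; j=2 S=144.5773 intr=0.0000 cont=1.3508 V=1.3508[hold]; j=3 S=169.5658 intr=0.0000 cont=0.0000 V=0.0000[hold]  S*(3)=123.2714
k=2: j=0 S=113.8265 intr=22.3335 cont=22.0907 V=22.3335[EX]; j=1 S=133.5000 intr=2.6600 cont=7.2075 V=7.2075[hold]; j=2 S=156.5738 intr=0.0000 cont=0.6860 V=0.6860[hold]  S*(2)=113.8265
k=1: j=0 S=123.2714 intr=12.8886 cont=14.8759 V=14.8759[hold]; j=1 S=144.5773 intr=0.0000 cont=3.9965 V=3.9965[hold]  S*(1)=-
k=0: j=0 S=133.5000 intr=2.6600 cont=9.5141 V=9.5141[hold]  S*(0)=-

price = 9.5141
boundary = - - 113.8265 123.2714
tree:
9.5141
14.8759 3.9965
22.3335 7.2075 0.6860
31.0548 12.8886 1.3508 0.0000
39.1078 22.3335 2.6600 0.0000 0.0000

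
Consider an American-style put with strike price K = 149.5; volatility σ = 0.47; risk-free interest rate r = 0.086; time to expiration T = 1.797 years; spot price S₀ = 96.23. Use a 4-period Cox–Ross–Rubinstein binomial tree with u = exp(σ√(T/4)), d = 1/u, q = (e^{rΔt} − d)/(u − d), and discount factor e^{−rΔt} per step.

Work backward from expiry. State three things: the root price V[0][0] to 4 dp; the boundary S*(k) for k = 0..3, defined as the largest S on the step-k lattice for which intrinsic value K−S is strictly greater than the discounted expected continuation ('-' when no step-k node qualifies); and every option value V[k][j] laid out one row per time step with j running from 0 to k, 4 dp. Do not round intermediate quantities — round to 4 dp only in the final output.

Δt=0.44925  u=1.37029  d=0.72977  q=0.48339  discount=0.96210
step 4 (expiry): payoffs max(K−S,0) = 122.2065 98.2510 53.2700 0.0000 0.0000
step 3: (k=3,j=0): S=37.4001, (K−S)⁺=112.0999, hold=106.4341 ⇒ V=112.0999 exercise | (k=3,j=1): S=70.2260, (K−S)⁺=79.2740, hold=73.6082 ⇒ V=79.2740 exercise | (k=3,j=2): S=131.8631, (K−S)⁺=17.6369, hold=26.4769 ⇒ V=26.4769 continue | (k=3,j=3): S=247.5987, (K−S)⁺=0.0000, hold=0.0000 ⇒ V=0.0000 continue  boundary S*=70.2260
step 2: (k=2,j=0): S=51.2490, (K−S)⁺=98.2510, hold=92.5852 ⇒ V=98.2510 exercise | (k=2,j=1): S=96.2300, (K−S)⁺=53.2700, hold=51.7153 ⇒ V=53.2700 exercise | (k=2,j=2): S=180.6907, (K−S)⁺=0.0000, hold=13.1599 ⇒ V=13.1599 continue  boundary S*=96.2300
step 1: (k=1,j=0): S=70.2260, (K−S)⁺=79.2740, hold=73.6082 ⇒ V=79.2740 exercise | (k=1,j=1): S=131.8631, (K−S)⁺=17.6369, hold=32.5972 ⇒ V=32.5972 continue  boundary S*=70.2260
step 0: (k=0,j=0): S=96.2300, (K−S)⁺=53.2700, hold=54.5617 ⇒ V=54.5617 continue  boundary S*=-

price = 54.5617
boundary = - 70.2260 96.2300 70.2260
tree:
54.5617
79.2740 32.5972
98.2510 53.2700 13.1599
112.0999 79.2740 26.4769 0.0000
122.2065 98.2510 53.2700 0.0000 0.0000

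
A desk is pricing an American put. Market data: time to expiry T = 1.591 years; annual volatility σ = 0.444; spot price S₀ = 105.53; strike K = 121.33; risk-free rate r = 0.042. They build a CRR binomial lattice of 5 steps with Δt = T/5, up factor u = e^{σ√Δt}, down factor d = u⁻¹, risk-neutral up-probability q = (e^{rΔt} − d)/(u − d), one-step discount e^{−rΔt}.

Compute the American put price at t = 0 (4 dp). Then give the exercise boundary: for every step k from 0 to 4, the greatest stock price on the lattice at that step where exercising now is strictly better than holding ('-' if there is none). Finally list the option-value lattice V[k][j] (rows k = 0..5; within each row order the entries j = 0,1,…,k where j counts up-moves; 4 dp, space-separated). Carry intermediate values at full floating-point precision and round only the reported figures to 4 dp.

Δt=0.31820  u=1.28461  d=0.77845  q=0.46429  discount=0.98672
step 5 (expiry): payoffs max(K−S,0) = 91.1641 71.5494 39.1807 0.0000 0.0000 0.0000
step 4: (k=4,j=0): S=38.7514, (K−S)⁺=82.5786, hold=80.9679 ⇒ V=82.5786 exercise | (k=4,j=1): S=63.9487, (K−S)⁺=57.3813, hold=55.7706 ⇒ V=57.3813 exercise | (k=4,j=2): S=105.5300, (K−S)⁺=15.8000, hold=20.7108 ⇒ V=20.7108 continue | (k=4,j=3): S=174.1486, (K−S)⁺=0.0000, hold=0.0000 ⇒ V=0.0000 continue | (k=4,j=4): S=287.3851, (K−S)⁺=0.0000, hold=0.0000 ⇒ V=0.0000 continue  boundary S*=63.9487
step 3: (k=3,j=0): S=49.7806, (K−S)⁺=71.5494, hold=69.9387 ⇒ V=71.5494 exercise | (k=3,j=1): S=82.1493, (K−S)⁺=39.1807, hold=39.8198 ⇒ V=39.8198 continue | (k=3,j=2): S=135.5651, (K−S)⁺=0.0000, hold=10.9477 ⇒ V=10.9477 continue | (k=3,j=3): S=223.7135, (K−S)⁺=0.0000, hold=0.0000 ⇒ V=0.0000 continue  boundary S*=49.7806
step 2: (k=2,j=0): S=63.9487, (K−S)⁺=57.3813, hold=56.0633 ⇒ V=57.3813 exercise | (k=2,j=1): S=105.5300, (K−S)⁺=15.8000, hold=26.0640 ⇒ V=26.0640 continue | (k=2,j=2): S=174.1486, (K−S)⁺=0.0000, hold=5.7869 ⇒ V=5.7869 continue  boundary S*=63.9487
step 1: (k=1,j=0): S=82.1493, (K−S)⁺=39.1807, hold=42.2722 ⇒ V=42.2722 continue | (k=1,j=1): S=135.5651, (K−S)⁺=0.0000, hold=16.4285 ⇒ V=16.4285 continue  boundary S*=-
step 0: (k=0,j=0): S=105.5300, (K−S)⁺=15.8000, hold=29.8713 ⇒ V=29.8713 continue  boundary S*=-

price = 29.8713
boundary = - - 63.9487 49.7806 63.9487
tree:
29.8713
42.2722 16.4285
57.3813 26.0640 5.7869
71.5494 39.8198 10.9477 0.0000
82.5786 57.3813 20.7108 0.0000 0.0000
91.1641 71.5494 39.1807 0.0000 0.0000 0.0000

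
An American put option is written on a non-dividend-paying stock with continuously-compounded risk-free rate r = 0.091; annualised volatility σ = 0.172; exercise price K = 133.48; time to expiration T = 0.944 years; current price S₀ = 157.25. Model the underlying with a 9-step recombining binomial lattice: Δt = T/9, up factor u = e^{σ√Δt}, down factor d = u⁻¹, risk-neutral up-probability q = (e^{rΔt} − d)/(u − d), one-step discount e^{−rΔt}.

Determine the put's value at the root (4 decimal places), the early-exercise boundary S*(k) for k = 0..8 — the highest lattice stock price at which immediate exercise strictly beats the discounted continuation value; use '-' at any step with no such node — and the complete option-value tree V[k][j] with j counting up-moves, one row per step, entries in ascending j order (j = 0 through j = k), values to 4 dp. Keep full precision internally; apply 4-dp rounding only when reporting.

Δt=0.10489, u=1.05729, d=0.94582, q=0.57212, disc=e^(-rΔt)=0.99050
k=9 terminal: V=max(K-S,0) → 38.2311 27.0058 14.4575 0.4304 0.0000 0.0000 0.0000 0.0000 0.0000 0.0000
k=8: j=0 S=100.7052 intr=32.7748 cont=31.5068 V=32.7748[EX]; j=1 S=112.5736 intr=20.9064 cont=19.6384 V=20.9064[EX]; j=2 S=125.8408 intr=7.6392 cont=6.3712 V=7.6392[EX]; j=3 S=140.6715 intr=0.0000 cont=0.1824 V=0.1824[hold]; j=4 S=157.2500 intr=0.0000 cont=0.0000 V=0.0000[hold]; j=5 S=175.7824 intr=0.0000 cont=0.0000 V=0.0000[hold]; j=6 S=196.4988 intr=0.0000 cont=0.0000 V=0.0000[hold]; j=7 S=219.6568 intr=0.0000 cont=0.0000 V=0.0000[hold]; j=8 S=245.5439 intr=0.0000 cont=0.0000 V=0.0000[hold]  S*(8)=125.8408
k=7: j=0 S=106.4742 intr=27.0058 cont=25.7378 V=27.0058[EX]; j=1 S=119.0225 intr=14.4575 cont=13.1895 V=14.4575[EX]; j=2 S=133.0496 intr=0.4304 cont=3.3410 V=3.3410[hold]; j=3 S=148.7299 intr=0.0000 cont=0.0773 V=0.0773[hold]; j=4 S=166.2582 intr=0.0000 cont=0.0000 V=0.0000[hold]; j=5 S=185.8522 intr=0.0000 cont=0.0000 V=0.0000[hold]; j=6 S=207.7554 intr=0.0000 cont=0.0000 V=0.0000[hold]; j=7 S=232.2399 intr=0.0000 cont=0.0000 V=0.0000[hold]  S*(7)=119.0225
k=6: j=0 S=112.5736 intr=20.9064 cont=19.6384 V=20.9064[EX]; j=1 S=125.8408 intr=7.6392 cont=8.0206 V=8.0206[hold]; j=2 S=140.6715 intr=0.0000 cont=1.4598 V=1.4598[hold]; j=3 S=157.2500 intr=0.0000 cont=0.0328 V=0.0328[hold]; j=4 S=175.7824 intr=0.0000 cont=0.0000 V=0.0000[hold]; j=5 S=196.4988 intr=0.0000 cont=0.0000 V=0.0000[hold]; j=6 S=219.6568 intr=0.0000 cont=0.0000 V=0.0000[hold]  S*(6)=112.5736
k=5: j=0 S=119.0225 intr=14.4575 cont=13.4057 V=14.4575[EX]; j=1 S=133.0496 intr=0.4304 cont=4.2265 V=4.2265[hold]; j=2 S=148.7299 intr=0.0000 cont=0.6373 V=0.6373[hold]; j=3 S=166.2582 intr=0.0000 cont=0.0139 V=0.0139[hold]; j=4 S=185.8522 intr=0.0000 cont=0.0000 V=0.0000[hold]; j=5 S=207.7554 intr=0.0000 cont=0.0000 V=0.0000[hold]  S*(5)=119.0225
k=4: j=0 S=125.8408 intr=7.6392 cont=8.5225 V=8.5225[hold]; j=1 S=140.6715 intr=0.0000 cont=2.1524 V=2.1524[hold]; j=2 S=157.2500 intr=0.0000 cont=0.2779 V=0.2779[hold]; j=3 S=175.7824 intr=0.0000 cont=0.0059 V=0.0059[hold]; j=4 S=196.4988 intr=0.0000 cont=0.0000 V=0.0000[hold]  S*(4)=-
k=3: j=0 S=133.0496 intr=0.4304 cont=4.8317 V=4.8317[hold]; j=1 S=148.7299 intr=0.0000 cont=1.0697 V=1.0697[hold]; j=2 S=166.2582 intr=0.0000 cont=0.1211 V=0.1211[hold]; j=3 S=185.8522 intr=0.0000 cont=0.0025 V=0.0025[hold]  S*(3)=-
k=2: j=0 S=140.6715 intr=0.0000 cont=2.6540 V=2.6540[hold]; j=1 S=157.2500 intr=0.0000 cont=0.5220 V=0.5220[hold]; j=2 S=175.7824 intr=0.0000 cont=0.0528 V=0.0528[hold]  S*(2)=-
k=1: j=0 S=148.7299 intr=0.0000 cont=1.4206 V=1.4206[hold]; j=1 S=166.2582 intr=0.0000 cont=0.2511 V=0.2511[hold]  S*(1)=-
k=0: j=0 S=157.2500 intr=0.0000 cont=0.7444 V=0.7444[hold]  S*(0)=-

price = 0.7444
boundary = - - - - - 119.0225 112.5736 119.0225 125.8408
tree:
0.7444
1.4206 0.2511
2.6540 0.5220 0.0528
4.8317 1.0697 0.1211 0.0025
8.5225 2.1524 0.2779 0.0059 0.0000
14.4575 4.2265 0.6373 0.0139 0.0000 0.0000
20.9064 8.0206 1.4598 0.0328 0.0000 0.0000 0.0000
27.0058 14.4575 3.3410 0.0773 0.0000 0.0000 0.0000 0.0000
32.7748 20.9064 7.6392 0.1824 0.0000 0.0000 0.0000 0.0000 0.0000
38.2311 27.0058 14.4575 0.4304 0.0000 0.0000 0.0000 0.0000 0.0000 0.0000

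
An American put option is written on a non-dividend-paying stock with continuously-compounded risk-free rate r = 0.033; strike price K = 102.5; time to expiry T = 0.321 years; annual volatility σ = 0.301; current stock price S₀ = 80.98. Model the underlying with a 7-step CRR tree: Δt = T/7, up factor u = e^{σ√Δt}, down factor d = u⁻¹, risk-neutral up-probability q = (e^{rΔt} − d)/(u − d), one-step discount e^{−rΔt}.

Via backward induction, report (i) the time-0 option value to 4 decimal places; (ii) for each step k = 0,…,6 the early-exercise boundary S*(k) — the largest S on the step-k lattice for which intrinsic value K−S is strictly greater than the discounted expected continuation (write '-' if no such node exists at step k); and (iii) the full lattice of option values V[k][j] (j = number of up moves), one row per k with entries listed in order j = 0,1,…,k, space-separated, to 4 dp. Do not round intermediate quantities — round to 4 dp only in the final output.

price = 21.6763
boundary = - 75.9249 80.9800 75.9249 80.9800 86.3716 92.1222
tree:
21.6763
26.5751 16.7575
31.3146 21.5200 11.9621
35.7582 26.5751 16.3962 7.4864
39.9245 31.3146 21.5200 11.2322 3.6974
43.8307 35.7582 26.5751 16.1284 6.2841 1.0764
47.4930 39.9245 31.3146 21.5200 10.3778 2.1375 0.0000
50.9267 43.8307 35.7582 26.5751 16.1284 4.2443 0.0000 0.0000

Δt=0.04586, u=1.06658, d=0.93758, q=0.49563, disc=e^(-rΔt)=0.99849
k=7 terminal: V=max(K-S,0) → 50.9267 43.8307 35.7582 26.5751 16.1284 4.2443 0.0000 0.0000
k=6: j=0 S=55.0070 intr=47.4930 cont=47.3380 V=47.4930[EX]; j=1 S=62.5755 intr=39.9245 cont=39.7695 V=39.9245[EX]; j=2 S=71.1854 intr=31.3146 cont=31.1596 V=31.3146[EX]; j=3 S=80.9800 intr=21.5200 cont=21.3650 V=21.5200[EX]; j=4 S=92.1222 intr=10.3778 cont=10.2228 V=10.3778[EX]; j=5 S=104.7975 intr=0.0000 cont=2.1375 V=2.1375[hold]; j=6 S=119.2169 intr=0.0000 cont=0.0000 V=0.0000[hold]  S*(6)=92.1222
k=5: j=0 S=58.6693 intr=43.8307 cont=43.6757 V=43.8307[EX]; j=1 S=66.7418 intr=35.7582 cont=35.6032 V=35.7582[EX]; j=2 S=75.9249 intr=26.5751 cont=26.4201 V=26.5751[EX]; j=3 S=86.3716 intr=16.1284 cont=15.9734 V=16.1284[EX]; j=4 S=98.2557 intr=4.2443 cont=6.2841 V=6.2841[hold]; j=5 S=111.7749 intr=0.0000 cont=1.0764 V=1.0764[hold]  S*(5)=86.3716
k=4: j=0 S=62.5755 intr=39.9245 cont=39.7695 V=39.9245[EX]; j=1 S=71.1854 intr=31.3146 cont=31.1596 V=31.3146[EX]; j=2 S=80.9800 intr=21.5200 cont=21.3650 V=21.5200[EX]; j=3 S=92.1222 intr=10.3778 cont=11.2322 V=11.2322[hold]; j=4 S=104.7975 intr=0.0000 cont=3.6974 V=3.6974[hold]  S*(4)=80.9800
k=3: j=0 S=66.7418 intr=35.7582 cont=35.6032 V=35.7582[EX]; j=1 S=75.9249 intr=26.5751 cont=26.4201 V=26.5751[EX]; j=2 S=86.3716 intr=16.1284 cont=16.3962 V=16.3962[hold]; j=3 S=98.2557 intr=4.2443 cont=7.4864 V=7.4864[hold]  S*(3)=75.9249
k=2: j=0 S=71.1854 intr=31.3146 cont=31.1596 V=31.3146[EX]; j=1 S=80.9800 intr=21.5200 cont=21.4976 V=21.5200[EX]; j=2 S=92.1222 intr=10.3778 cont=11.9621 V=11.9621[hold]  S*(2)=80.9800
k=1: j=0 S=75.9249 intr=26.5751 cont=26.4201 V=26.5751[EX]; j=1 S=86.3716 intr=16.1284 cont=16.7575 V=16.7575[hold]  S*(1)=75.9249
k=0: j=0 S=80.9800 intr=21.5200 cont=21.6763 V=21.6763[hold]  S*(0)=-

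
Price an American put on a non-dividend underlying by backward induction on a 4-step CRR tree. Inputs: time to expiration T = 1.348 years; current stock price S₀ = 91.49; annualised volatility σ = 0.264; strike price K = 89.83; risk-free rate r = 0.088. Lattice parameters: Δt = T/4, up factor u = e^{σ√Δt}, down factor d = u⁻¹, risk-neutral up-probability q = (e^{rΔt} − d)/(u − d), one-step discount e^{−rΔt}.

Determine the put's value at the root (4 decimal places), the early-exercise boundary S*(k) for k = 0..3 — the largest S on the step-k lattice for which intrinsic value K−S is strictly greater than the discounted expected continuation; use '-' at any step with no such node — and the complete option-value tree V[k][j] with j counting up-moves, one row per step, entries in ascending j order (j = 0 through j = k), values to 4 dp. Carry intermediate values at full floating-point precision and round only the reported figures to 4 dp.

price = 6.3638
boundary = - - 67.3375 78.4902
tree:
6.3638
12.2505 2.0729
22.4925 4.8484 0.0000
32.0605 11.3398 0.0000 0.0000
40.2690 22.4925 0.0000 0.0000 0.0000

Δt=0.33700  u=1.16562  d=0.85791  q=0.55958  discount=0.97078
step 4 (expiry): payoffs max(K−S,0) = 40.2690 22.4925 0.0000 0.0000 0.0000
step 3: (k=3,j=0): S=57.7695, (K−S)⁺=32.0605, hold=29.4357 ⇒ V=32.0605 exercise | (k=3,j=1): S=78.4902, (K−S)⁺=11.3398, hold=9.6167 ⇒ V=11.3398 exercise | (k=3,j=2): S=106.6429, (K−S)⁺=0.0000, hold=0.0000 ⇒ V=0.0000 continue | (k=3,j=3): S=144.8935, (K−S)⁺=0.0000, hold=0.0000 ⇒ V=0.0000 continue  boundary S*=78.4902
step 2: (k=2,j=0): S=67.3375, (K−S)⁺=22.4925, hold=19.8677 ⇒ V=22.4925 exercise | (k=2,j=1): S=91.4900, (K−S)⁺=0.0000, hold=4.8484 ⇒ V=4.8484 continue | (k=2,j=2): S=124.3056, (K−S)⁺=0.0000, hold=0.0000 ⇒ V=0.0000 continue  boundary S*=67.3375
step 1: (k=1,j=0): S=78.4902, (K−S)⁺=11.3398, hold=12.2505 ⇒ V=12.2505 continue | (k=1,j=1): S=106.6429, (K−S)⁺=0.0000, hold=2.0729 ⇒ V=2.0729 continue  boundary S*=-
step 0: (k=0,j=0): S=91.4900, (K−S)⁺=0.0000, hold=6.3638 ⇒ V=6.3638 continue  boundary S*=-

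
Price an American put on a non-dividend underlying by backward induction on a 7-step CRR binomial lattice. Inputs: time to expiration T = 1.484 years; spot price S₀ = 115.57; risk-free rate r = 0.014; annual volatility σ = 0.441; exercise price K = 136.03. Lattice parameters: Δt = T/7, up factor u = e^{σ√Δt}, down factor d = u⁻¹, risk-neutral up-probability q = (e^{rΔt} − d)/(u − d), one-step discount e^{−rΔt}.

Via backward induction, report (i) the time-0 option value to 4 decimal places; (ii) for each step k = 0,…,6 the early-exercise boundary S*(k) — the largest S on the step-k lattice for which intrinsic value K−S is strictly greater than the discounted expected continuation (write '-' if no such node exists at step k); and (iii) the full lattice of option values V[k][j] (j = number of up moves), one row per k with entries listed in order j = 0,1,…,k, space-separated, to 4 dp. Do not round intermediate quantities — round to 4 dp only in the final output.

Δt=0.21200  u=1.22514  d=0.81624  q=0.45668  discount=0.99704
step 7 (expiry): payoffs max(K−S,0) = 108.1331 94.1580 73.1819 41.6976 0.0000 0.0000 0.0000 0.0000
step 6: (k=6,j=0): S=34.1775, (K−S)⁺=101.8525, hold=101.4494 ⇒ V=101.8525 exercise | (k=6,j=1): S=51.2989, (K−S)⁺=84.7311, hold=84.3279 ⇒ V=84.7311 exercise | (k=6,j=2): S=76.9975, (K−S)⁺=59.0325, hold=58.6293 ⇒ V=59.0325 exercise | (k=6,j=3): S=115.5700, (K−S)⁺=20.4600, hold=22.5880 ⇒ V=22.5880 continue | (k=6,j=4): S=173.4657, (K−S)⁺=0.0000, hold=0.0000 ⇒ V=0.0000 continue | (k=6,j=5): S=260.3646, (K−S)⁺=0.0000, hold=0.0000 ⇒ V=0.0000 continue | (k=6,j=6): S=390.7962, (K−S)⁺=0.0000, hold=0.0000 ⇒ V=0.0000 continue  boundary S*=76.9975
step 5: (k=5,j=0): S=41.8720, (K−S)⁺=94.1580, hold=93.7548 ⇒ V=94.1580 exercise | (k=5,j=1): S=62.8481, (K−S)⁺=73.1819, hold=72.7787 ⇒ V=73.1819 exercise | (k=5,j=2): S=94.3324, (K−S)⁺=41.6976, hold=42.2634 ⇒ V=42.2634 continue | (k=5,j=3): S=141.5889, (K−S)⁺=0.0000, hold=12.2361 ⇒ V=12.2361 continue | (k=5,j=4): S=212.5190, (K−S)⁺=0.0000, hold=0.0000 ⇒ V=0.0000 continue | (k=5,j=5): S=318.9820, (K−S)⁺=0.0000, hold=0.0000 ⇒ V=0.0000 continue  boundary S*=62.8481
step 4: (k=4,j=0): S=51.2989, (K−S)⁺=84.7311, hold=84.3279 ⇒ V=84.7311 exercise | (k=4,j=1): S=76.9975, (K−S)⁺=59.0325, hold=58.8870 ⇒ V=59.0325 exercise | (k=4,j=2): S=115.5700, (K−S)⁺=20.4600, hold=28.4659 ⇒ V=28.4659 continue | (k=4,j=3): S=173.4657, (K−S)⁺=0.0000, hold=6.6284 ⇒ V=6.6284 continue | (k=4,j=4): S=260.3646, (K−S)⁺=0.0000, hold=0.0000 ⇒ V=0.0000 continue  boundary S*=76.9975
step 3: (k=3,j=0): S=62.8481, (K−S)⁺=73.1819, hold=72.7787 ⇒ V=73.1819 exercise | (k=3,j=1): S=94.3324, (K−S)⁺=41.6976, hold=44.9398 ⇒ V=44.9398 continue | (k=3,j=2): S=141.5889, (K−S)⁺=0.0000, hold=18.4384 ⇒ V=18.4384 continue | (k=3,j=3): S=212.5190, (K−S)⁺=0.0000, hold=3.5907 ⇒ V=3.5907 continue  boundary S*=62.8481
step 2: (k=2,j=0): S=76.9975, (K−S)⁺=59.0325, hold=60.1056 ⇒ V=60.1056 continue | (k=2,j=1): S=115.5700, (K−S)⁺=20.4600, hold=32.7398 ⇒ V=32.7398 continue | (k=2,j=2): S=173.4657, (K−S)⁺=0.0000, hold=11.6232 ⇒ V=11.6232 continue  boundary S*=-
step 1: (k=1,j=0): S=94.3324, (K−S)⁺=41.6976, hold=47.4671 ⇒ V=47.4671 continue | (k=1,j=1): S=141.5889, (K−S)⁺=0.0000, hold=23.0278 ⇒ V=23.0278 continue  boundary S*=-
step 0: (k=0,j=0): S=115.5700, (K−S)⁺=20.4600, hold=36.1986 ⇒ V=36.1986 continue  boundary S*=-

price = 36.1986
boundary = - - - 62.8481 76.9975 62.8481 76.9975
tree:
36.1986
47.4671 23.0278
60.1056 32.7398 11.6232
73.1819 44.9398 18.4384 3.5907
84.7311 59.0325 28.4659 6.6284 0.0000
94.1580 73.1819 42.2634 12.2361 0.0000 0.0000
101.8525 84.7311 59.0325 22.5880 0.0000 0.0000 0.0000
108.1331 94.1580 73.1819 41.6976 0.0000 0.0000 0.0000 0.0000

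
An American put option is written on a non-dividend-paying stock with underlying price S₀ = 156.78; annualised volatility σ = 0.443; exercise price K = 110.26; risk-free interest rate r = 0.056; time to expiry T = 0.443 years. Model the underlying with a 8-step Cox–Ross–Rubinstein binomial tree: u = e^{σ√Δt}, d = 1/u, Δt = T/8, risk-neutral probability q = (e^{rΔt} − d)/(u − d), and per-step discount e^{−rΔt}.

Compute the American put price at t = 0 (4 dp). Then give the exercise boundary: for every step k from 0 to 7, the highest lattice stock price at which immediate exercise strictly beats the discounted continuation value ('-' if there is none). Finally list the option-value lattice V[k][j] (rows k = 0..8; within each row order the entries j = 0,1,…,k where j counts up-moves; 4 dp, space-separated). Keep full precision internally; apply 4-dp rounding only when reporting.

price = 1.9466
boundary = - - - - - - 83.8782 93.0942
tree:
1.9466
3.1929 0.6558
5.1462 1.1707 0.1215
8.1199 2.0694 0.2384 0.0000
12.4787 3.6136 0.4678 0.0000 0.0000
18.5461 6.2133 0.9180 0.0000 0.0000 0.0000
26.3818 10.4701 1.8014 0.0000 0.0000 0.0000 0.0000
34.6855 17.1658 3.5351 0.0000 0.0000 0.0000 0.0000 0.0000
42.1671 26.3818 6.9372 0.0000 0.0000 0.0000 0.0000 0.0000 0.0000

Δt=0.05538  u=1.10987  d=0.90100  q=0.48883  discount=0.99690
step 8 (expiry): payoffs max(K−S,0) = 42.1671 26.3818 6.9372 0.0000 0.0000 0.0000 0.0000 0.0000 0.0000
step 7: (k=7,j=0): S=75.5745, (K−S)⁺=34.6855, hold=34.3441 ⇒ V=34.6855 exercise | (k=7,j=1): S=93.0942, (K−S)⁺=17.1658, hold=16.8244 ⇒ V=17.1658 exercise | (k=7,j=2): S=114.6753, (K−S)⁺=0.0000, hold=3.5351 ⇒ V=3.5351 continue | (k=7,j=3): S=141.2593, (K−S)⁺=0.0000, hold=0.0000 ⇒ V=0.0000 continue | (k=7,j=4): S=174.0060, (K−S)⁺=0.0000, hold=0.0000 ⇒ V=0.0000 continue | (k=7,j=5): S=214.3440, (K−S)⁺=0.0000, hold=0.0000 ⇒ V=0.0000 continue | (k=7,j=6): S=264.0332, (K−S)⁺=0.0000, hold=0.0000 ⇒ V=0.0000 continue | (k=7,j=7): S=325.2414, (K−S)⁺=0.0000, hold=0.0000 ⇒ V=0.0000 continue  boundary S*=93.0942
step 6: (k=6,j=0): S=83.8782, (K−S)⁺=26.3818, hold=26.0404 ⇒ V=26.3818 exercise | (k=6,j=1): S=103.3228, (K−S)⁺=6.9372, hold=10.4701 ⇒ V=10.4701 continue | (k=6,j=2): S=127.2751, (K−S)⁺=0.0000, hold=1.8014 ⇒ V=1.8014 continue | (k=6,j=3): S=156.7800, (K−S)⁺=0.0000, hold=0.0000 ⇒ V=0.0000 continue | (k=6,j=4): S=193.1247, (K−S)⁺=0.0000, hold=0.0000 ⇒ V=0.0000 continue | (k=6,j=5): S=237.8948, (K−S)⁺=0.0000, hold=0.0000 ⇒ V=0.0000 continue | (k=6,j=6): S=293.0436, (K−S)⁺=0.0000, hold=0.0000 ⇒ V=0.0000 continue  boundary S*=83.8782
step 5: (k=5,j=0): S=93.0942, (K−S)⁺=17.1658, hold=18.5461 ⇒ V=18.5461 continue | (k=5,j=1): S=114.6753, (K−S)⁺=0.0000, hold=6.2133 ⇒ V=6.2133 continue | (k=5,j=2): S=141.2593, (K−S)⁺=0.0000, hold=0.9180 ⇒ V=0.9180 continue | (k=5,j=3): S=174.0060, (K−S)⁺=0.0000, hold=0.0000 ⇒ V=0.0000 continue | (k=5,j=4): S=214.3440, (K−S)⁺=0.0000, hold=0.0000 ⇒ V=0.0000 continue | (k=5,j=5): S=264.0332, (K−S)⁺=0.0000, hold=0.0000 ⇒ V=0.0000 continue  boundary S*=-
step 4: (k=4,j=0): S=103.3228, (K−S)⁺=6.9372, hold=12.4787 ⇒ V=12.4787 continue | (k=4,j=1): S=127.2751, (K−S)⁺=0.0000, hold=3.6136 ⇒ V=3.6136 continue | (k=4,j=2): S=156.7800, (K−S)⁺=0.0000, hold=0.4678 ⇒ V=0.4678 continue | (k=4,j=3): S=193.1247, (K−S)⁺=0.0000, hold=0.0000 ⇒ V=0.0000 continue | (k=4,j=4): S=237.8948, (K−S)⁺=0.0000, hold=0.0000 ⇒ V=0.0000 continue  boundary S*=-
step 3: (k=3,j=0): S=114.6753, (K−S)⁺=0.0000, hold=8.1199 ⇒ V=8.1199 continue | (k=3,j=1): S=141.2593, (K−S)⁺=0.0000, hold=2.0694 ⇒ V=2.0694 continue | (k=3,j=2): S=174.0060, (K−S)⁺=0.0000, hold=0.2384 ⇒ V=0.2384 continue | (k=3,j=3): S=214.3440, (K−S)⁺=0.0000, hold=0.0000 ⇒ V=0.0000 continue  boundary S*=-
step 2: (k=2,j=0): S=127.2751, (K−S)⁺=0.0000, hold=5.1462 ⇒ V=5.1462 continue | (k=2,j=1): S=156.7800, (K−S)⁺=0.0000, hold=1.1707 ⇒ V=1.1707 continue | (k=2,j=2): S=193.1247, (K−S)⁺=0.0000, hold=0.1215 ⇒ V=0.1215 continue  boundary S*=-
step 1: (k=1,j=0): S=141.2593, (K−S)⁺=0.0000, hold=3.1929 ⇒ V=3.1929 continue | (k=1,j=1): S=174.0060, (K−S)⁺=0.0000, hold=0.6558 ⇒ V=0.6558 continue  boundary S*=-
step 0: (k=0,j=0): S=156.7800, (K−S)⁺=0.0000, hold=1.9466 ⇒ V=1.9466 continue  boundary S*=-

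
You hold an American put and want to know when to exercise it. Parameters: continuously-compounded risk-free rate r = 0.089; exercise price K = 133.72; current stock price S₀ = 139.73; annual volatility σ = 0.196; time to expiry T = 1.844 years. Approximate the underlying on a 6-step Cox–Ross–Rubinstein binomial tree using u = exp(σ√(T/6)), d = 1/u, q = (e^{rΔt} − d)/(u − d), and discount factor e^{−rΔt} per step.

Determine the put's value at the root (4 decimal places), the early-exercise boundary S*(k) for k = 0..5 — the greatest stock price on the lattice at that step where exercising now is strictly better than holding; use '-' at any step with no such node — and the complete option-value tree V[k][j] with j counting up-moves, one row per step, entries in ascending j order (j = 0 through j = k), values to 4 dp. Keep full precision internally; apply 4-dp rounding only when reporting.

price = 5.5247
boundary = - - 112.4374 100.8605 112.4374 125.3430
tree:
5.5247
11.0244 2.1167
21.2826 4.7011 0.4931
32.8595 10.1820 1.2676 0.0000
43.2443 21.2826 3.2586 0.0000 0.0000
52.5600 32.8595 8.3770 0.0000 0.0000 0.0000
60.9164 43.2443 21.2826 0.0000 0.0000 0.0000 0.0000

Δt=0.30733, u=1.11478, d=0.89704, q=0.60021, disc=e^(-rΔt)=0.97302
k=6 terminal: V=max(K-S,0) → 60.9164 43.2443 21.2826 0.0000 0.0000 0.0000 0.0000
k=5: j=0 S=81.1600 intr=52.5600 cont=48.9519 V=52.5600[EX]; j=1 S=100.8605 intr=32.8595 cont=29.2514 V=32.8595[EX]; j=2 S=125.3430 intr=8.3770 cont=8.2789 V=8.3770[EX]; j=3 S=155.7683 intr=0.0000 cont=0.0000 V=0.0000[hold]; j=4 S=193.5789 intr=0.0000 cont=0.0000 V=0.0000[hold]; j=5 S=240.5676 intr=0.0000 cont=0.0000 V=0.0000[hold]  S*(5)=125.3430
k=4: j=0 S=90.4757 intr=43.2443 cont=39.6363 V=43.2443[EX]; j=1 S=112.4374 intr=21.2826 cont=17.6746 V=21.2826[EX]; j=2 S=139.7300 intr=0.0000 cont=3.2586 V=3.2586[hold]; j=3 S=173.6475 intr=0.0000 cont=0.0000 V=0.0000[hold]; j=4 S=215.7981 intr=0.0000 cont=0.0000 V=0.0000[hold]  S*(4)=112.4374
k=3: j=0 S=100.8605 intr=32.8595 cont=29.2514 V=32.8595[EX]; j=1 S=125.3430 intr=8.3770 cont=10.1820 V=10.1820[hold]; j=2 S=155.7683 intr=0.0000 cont=1.2676 V=1.2676[hold]; j=3 S=193.5789 intr=0.0000 cont=0.0000 V=0.0000[hold]  S*(3)=100.8605
k=2: j=0 S=112.4374 intr=21.2826 cont=18.7288 V=21.2826[EX]; j=1 S=139.7300 intr=0.0000 cont=4.7011 V=4.7011[hold]; j=2 S=173.6475 intr=0.0000 cont=0.4931 V=0.4931[hold]  S*(2)=112.4374
k=1: j=0 S=125.3430 intr=8.3770 cont=11.0244 V=11.0244[hold]; j=1 S=155.7683 intr=0.0000 cont=2.1167 V=2.1167[hold]  S*(1)=-
k=0: j=0 S=139.7300 intr=0.0000 cont=5.5247 V=5.5247[hold]  S*(0)=-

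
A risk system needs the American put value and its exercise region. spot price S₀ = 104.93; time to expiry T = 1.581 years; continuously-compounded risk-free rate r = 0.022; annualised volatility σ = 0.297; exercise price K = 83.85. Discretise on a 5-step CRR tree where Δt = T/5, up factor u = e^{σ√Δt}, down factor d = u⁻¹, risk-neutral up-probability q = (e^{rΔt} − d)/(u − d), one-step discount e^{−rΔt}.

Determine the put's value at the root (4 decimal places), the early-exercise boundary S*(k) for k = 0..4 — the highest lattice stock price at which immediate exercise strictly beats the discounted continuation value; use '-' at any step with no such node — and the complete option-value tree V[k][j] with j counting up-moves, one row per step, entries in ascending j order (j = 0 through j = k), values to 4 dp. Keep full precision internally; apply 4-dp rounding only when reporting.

Δt=0.31620, u=1.18176, d=0.84619, q=0.47915, disc=e^(-rΔt)=0.99307
k=5 terminal: V=max(K-S,0) → 38.3254 20.2719 0.0000 0.0000 0.0000 0.0000
k=4: j=0 S=53.7993 intr=30.0507 cont=29.4694 V=30.0507[EX]; j=1 S=75.1343 intr=8.7157 cont=10.4855 V=10.4855[hold]; j=2 S=104.9300 intr=0.0000 cont=0.0000 V=0.0000[hold]; j=3 S=146.5416 intr=0.0000 cont=0.0000 V=0.0000[hold]; j=4 S=204.6550 intr=0.0000 cont=0.0000 V=0.0000[hold]  S*(4)=53.7993
k=3: j=0 S=63.5781 intr=20.2719 cont=20.5327 V=20.5327[hold]; j=1 S=88.7910 intr=0.0000 cont=5.4235 V=5.4235[hold]; j=2 S=124.0025 intr=0.0000 cont=0.0000 V=0.0000[hold]; j=3 S=173.1776 intr=0.0000 cont=0.0000 V=0.0000[hold]  S*(3)=-
k=2: j=0 S=75.1343 intr=8.7157 cont=13.2010 V=13.2010[hold]; j=1 S=104.9300 intr=0.0000 cont=2.8053 V=2.8053[hold]; j=2 S=146.5416 intr=0.0000 cont=0.0000 V=0.0000[hold]  S*(2)=-
k=1: j=0 S=88.7910 intr=0.0000 cont=8.1630 V=8.1630[hold]; j=1 S=124.0025 intr=0.0000 cont=1.4510 V=1.4510[hold]  S*(1)=-
k=0: j=0 S=104.9300 intr=0.0000 cont=4.9127 V=4.9127[hold]  S*(0)=-

price = 4.9127
boundary = - - - - 53.7993
tree:
4.9127
8.1630 1.4510
13.2010 2.8053 0.0000
20.5327 5.4235 0.0000 0.0000
30.0507 10.4855 0.0000 0.0000 0.0000
38.3254 20.2719 0.0000 0.0000 0.0000 0.0000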